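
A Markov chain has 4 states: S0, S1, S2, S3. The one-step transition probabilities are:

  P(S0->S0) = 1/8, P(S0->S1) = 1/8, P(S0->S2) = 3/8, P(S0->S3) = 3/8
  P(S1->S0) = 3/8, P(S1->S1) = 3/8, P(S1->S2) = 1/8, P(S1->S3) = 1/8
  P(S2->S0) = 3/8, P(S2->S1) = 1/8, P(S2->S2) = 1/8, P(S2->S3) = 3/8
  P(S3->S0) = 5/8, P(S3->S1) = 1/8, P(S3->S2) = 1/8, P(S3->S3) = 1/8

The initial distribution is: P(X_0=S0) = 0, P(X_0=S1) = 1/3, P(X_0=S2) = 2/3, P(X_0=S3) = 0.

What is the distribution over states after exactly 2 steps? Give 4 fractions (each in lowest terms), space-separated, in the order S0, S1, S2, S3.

Answer: 17/48 17/96 7/32 1/4

Derivation:
Propagating the distribution step by step (d_{t+1} = d_t * P):
d_0 = (S0=0, S1=1/3, S2=2/3, S3=0)
  d_1[S0] = 0*1/8 + 1/3*3/8 + 2/3*3/8 + 0*5/8 = 3/8
  d_1[S1] = 0*1/8 + 1/3*3/8 + 2/3*1/8 + 0*1/8 = 5/24
  d_1[S2] = 0*3/8 + 1/3*1/8 + 2/3*1/8 + 0*1/8 = 1/8
  d_1[S3] = 0*3/8 + 1/3*1/8 + 2/3*3/8 + 0*1/8 = 7/24
d_1 = (S0=3/8, S1=5/24, S2=1/8, S3=7/24)
  d_2[S0] = 3/8*1/8 + 5/24*3/8 + 1/8*3/8 + 7/24*5/8 = 17/48
  d_2[S1] = 3/8*1/8 + 5/24*3/8 + 1/8*1/8 + 7/24*1/8 = 17/96
  d_2[S2] = 3/8*3/8 + 5/24*1/8 + 1/8*1/8 + 7/24*1/8 = 7/32
  d_2[S3] = 3/8*3/8 + 5/24*1/8 + 1/8*3/8 + 7/24*1/8 = 1/4
d_2 = (S0=17/48, S1=17/96, S2=7/32, S3=1/4)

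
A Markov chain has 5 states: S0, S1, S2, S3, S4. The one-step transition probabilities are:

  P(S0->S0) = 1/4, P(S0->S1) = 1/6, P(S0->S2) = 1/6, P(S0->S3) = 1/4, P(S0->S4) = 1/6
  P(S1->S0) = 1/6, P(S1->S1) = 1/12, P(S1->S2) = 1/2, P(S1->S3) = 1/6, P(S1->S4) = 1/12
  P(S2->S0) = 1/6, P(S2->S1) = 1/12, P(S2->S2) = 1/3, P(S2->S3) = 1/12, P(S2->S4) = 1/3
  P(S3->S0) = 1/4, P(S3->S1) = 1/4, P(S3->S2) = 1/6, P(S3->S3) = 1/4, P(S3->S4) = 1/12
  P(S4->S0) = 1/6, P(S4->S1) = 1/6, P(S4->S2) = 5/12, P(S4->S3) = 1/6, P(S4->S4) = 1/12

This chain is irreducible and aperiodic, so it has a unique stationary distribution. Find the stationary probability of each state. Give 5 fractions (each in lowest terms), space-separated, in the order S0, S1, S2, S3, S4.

The stationary distribution satisfies pi = pi * P, i.e.:
  pi_S0 = 1/4*pi_S0 + 1/6*pi_S1 + 1/6*pi_S2 + 1/4*pi_S3 + 1/6*pi_S4
  pi_S1 = 1/6*pi_S0 + 1/12*pi_S1 + 1/12*pi_S2 + 1/4*pi_S3 + 1/6*pi_S4
  pi_S2 = 1/6*pi_S0 + 1/2*pi_S1 + 1/3*pi_S2 + 1/6*pi_S3 + 5/12*pi_S4
  pi_S3 = 1/4*pi_S0 + 1/6*pi_S1 + 1/12*pi_S2 + 1/4*pi_S3 + 1/6*pi_S4
  pi_S4 = 1/6*pi_S0 + 1/12*pi_S1 + 1/3*pi_S2 + 1/12*pi_S3 + 1/12*pi_S4
with normalization: pi_S0 + pi_S1 + pi_S2 + pi_S3 + pi_S4 = 1.

Using the first 4 balance equations plus normalization, the linear system A*pi = b is:
  [-3/4, 1/6, 1/6, 1/4, 1/6] . pi = 0
  [1/6, -11/12, 1/12, 1/4, 1/6] . pi = 0
  [1/6, 1/2, -2/3, 1/6, 5/12] . pi = 0
  [1/4, 1/6, 1/12, -3/4, 1/6] . pi = 0
  [1, 1, 1, 1, 1] . pi = 1

Solving yields:
  pi_S0 = 3937/19943
  pi_S1 = 2855/19943
  pi_S2 = 6192/19943
  pi_S3 = 311/1813
  pi_S4 = 3538/19943

Verification (pi * P):
  3937/19943*1/4 + 2855/19943*1/6 + 6192/19943*1/6 + 311/1813*1/4 + 3538/19943*1/6 = 3937/19943 = pi_S0  (ok)
  3937/19943*1/6 + 2855/19943*1/12 + 6192/19943*1/12 + 311/1813*1/4 + 3538/19943*1/6 = 2855/19943 = pi_S1  (ok)
  3937/19943*1/6 + 2855/19943*1/2 + 6192/19943*1/3 + 311/1813*1/6 + 3538/19943*5/12 = 6192/19943 = pi_S2  (ok)
  3937/19943*1/4 + 2855/19943*1/6 + 6192/19943*1/12 + 311/1813*1/4 + 3538/19943*1/6 = 311/1813 = pi_S3  (ok)
  3937/19943*1/6 + 2855/19943*1/12 + 6192/19943*1/3 + 311/1813*1/12 + 3538/19943*1/12 = 3538/19943 = pi_S4  (ok)

Answer: 3937/19943 2855/19943 6192/19943 311/1813 3538/19943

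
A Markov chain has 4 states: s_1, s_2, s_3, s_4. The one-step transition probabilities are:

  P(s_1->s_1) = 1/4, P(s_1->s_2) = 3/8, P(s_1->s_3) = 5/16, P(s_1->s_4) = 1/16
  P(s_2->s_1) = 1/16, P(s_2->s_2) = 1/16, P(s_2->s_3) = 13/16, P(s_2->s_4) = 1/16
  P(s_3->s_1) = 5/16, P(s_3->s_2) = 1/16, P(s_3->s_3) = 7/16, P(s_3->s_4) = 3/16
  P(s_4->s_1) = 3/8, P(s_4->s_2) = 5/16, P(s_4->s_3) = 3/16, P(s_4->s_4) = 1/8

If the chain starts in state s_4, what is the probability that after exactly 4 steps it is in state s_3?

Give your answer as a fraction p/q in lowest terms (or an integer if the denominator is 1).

Computing P^4 by repeated multiplication:
P^1 =
  s_1: [1/4, 3/8, 5/16, 1/16]
  s_2: [1/16, 1/16, 13/16, 1/16]
  s_3: [5/16, 1/16, 7/16, 3/16]
  s_4: [3/8, 5/16, 3/16, 1/8]
P^2 =
  s_1: [53/256, 5/32, 17/32, 27/256]
  s_2: [19/64, 25/256, 7/16, 43/256]
  s_3: [37/128, 53/256, 3/8, 33/256]
  s_4: [7/32, 27/128, 61/128, 3/32]
P^3 =
  s_1: [547/2048, 629/4096, 909/2048, 555/4096]
  s_2: [1147/4096, 101/512, 809/2048, 523/4096]
  s_3: [1027/4096, 379/2048, 915/2048, 481/4096]
  s_4: [129/512, 79/512, 477/1024, 131/1024]
P^4 =
  s_1: [17425/65536, 5893/32768, 14019/32768, 8287/65536]
  s_2: [1039/4096, 11923/65536, 14567/32768, 7855/65536]
  s_3: [8451/32768, 11155/65536, 14621/32768, 8237/65536]
  s_4: [4361/16384, 1419/8192, 1769/4096, 2109/16384]

(P^4)[s_4 -> s_3] = 1769/4096

Answer: 1769/4096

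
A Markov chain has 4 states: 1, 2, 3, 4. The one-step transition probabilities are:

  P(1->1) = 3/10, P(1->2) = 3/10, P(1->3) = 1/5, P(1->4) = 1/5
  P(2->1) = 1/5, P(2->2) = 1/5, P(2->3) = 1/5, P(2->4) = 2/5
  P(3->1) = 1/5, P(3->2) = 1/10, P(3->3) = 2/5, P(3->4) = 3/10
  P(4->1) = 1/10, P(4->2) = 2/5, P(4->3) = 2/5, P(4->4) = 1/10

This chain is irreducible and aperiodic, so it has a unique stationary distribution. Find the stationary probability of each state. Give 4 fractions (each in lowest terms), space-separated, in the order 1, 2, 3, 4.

The stationary distribution satisfies pi = pi * P, i.e.:
  pi_1 = 3/10*pi_1 + 1/5*pi_2 + 1/5*pi_3 + 1/10*pi_4
  pi_2 = 3/10*pi_1 + 1/5*pi_2 + 1/10*pi_3 + 2/5*pi_4
  pi_3 = 1/5*pi_1 + 1/5*pi_2 + 2/5*pi_3 + 2/5*pi_4
  pi_4 = 1/5*pi_1 + 2/5*pi_2 + 3/10*pi_3 + 1/10*pi_4
with normalization: pi_1 + pi_2 + pi_3 + pi_4 = 1.

Using the first 3 balance equations plus normalization, the linear system A*pi = b is:
  [-7/10, 1/5, 1/5, 1/10] . pi = 0
  [3/10, -4/5, 1/10, 2/5] . pi = 0
  [1/5, 1/5, -3/5, 2/5] . pi = 0
  [1, 1, 1, 1] . pi = 1

Solving yields:
  pi_1 = 13/67
  pi_2 = 16/67
  pi_3 = 21/67
  pi_4 = 17/67

Verification (pi * P):
  13/67*3/10 + 16/67*1/5 + 21/67*1/5 + 17/67*1/10 = 13/67 = pi_1  (ok)
  13/67*3/10 + 16/67*1/5 + 21/67*1/10 + 17/67*2/5 = 16/67 = pi_2  (ok)
  13/67*1/5 + 16/67*1/5 + 21/67*2/5 + 17/67*2/5 = 21/67 = pi_3  (ok)
  13/67*1/5 + 16/67*2/5 + 21/67*3/10 + 17/67*1/10 = 17/67 = pi_4  (ok)

Answer: 13/67 16/67 21/67 17/67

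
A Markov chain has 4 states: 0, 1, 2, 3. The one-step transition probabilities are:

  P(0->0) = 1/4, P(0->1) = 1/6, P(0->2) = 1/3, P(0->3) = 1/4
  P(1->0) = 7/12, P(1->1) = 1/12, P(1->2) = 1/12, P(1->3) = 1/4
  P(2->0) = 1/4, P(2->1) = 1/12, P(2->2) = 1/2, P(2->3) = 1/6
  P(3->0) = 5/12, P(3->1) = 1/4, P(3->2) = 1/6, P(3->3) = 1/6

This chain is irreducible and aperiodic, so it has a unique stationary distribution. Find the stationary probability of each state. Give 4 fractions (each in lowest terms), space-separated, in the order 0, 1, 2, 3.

The stationary distribution satisfies pi = pi * P, i.e.:
  pi_0 = 1/4*pi_0 + 7/12*pi_1 + 1/4*pi_2 + 5/12*pi_3
  pi_1 = 1/6*pi_0 + 1/12*pi_1 + 1/12*pi_2 + 1/4*pi_3
  pi_2 = 1/3*pi_0 + 1/12*pi_1 + 1/2*pi_2 + 1/6*pi_3
  pi_3 = 1/4*pi_0 + 1/4*pi_1 + 1/6*pi_2 + 1/6*pi_3
with normalization: pi_0 + pi_1 + pi_2 + pi_3 = 1.

Using the first 3 balance equations plus normalization, the linear system A*pi = b is:
  [-3/4, 7/12, 1/4, 5/12] . pi = 0
  [1/6, -11/12, 1/12, 1/4] . pi = 0
  [1/3, 1/12, -1/2, 1/6] . pi = 0
  [1, 1, 1, 1] . pi = 1

Solving yields:
  pi_0 = 270/811
  pi_1 = 118/811
  pi_2 = 511/1622
  pi_3 = 335/1622

Verification (pi * P):
  270/811*1/4 + 118/811*7/12 + 511/1622*1/4 + 335/1622*5/12 = 270/811 = pi_0  (ok)
  270/811*1/6 + 118/811*1/12 + 511/1622*1/12 + 335/1622*1/4 = 118/811 = pi_1  (ok)
  270/811*1/3 + 118/811*1/12 + 511/1622*1/2 + 335/1622*1/6 = 511/1622 = pi_2  (ok)
  270/811*1/4 + 118/811*1/4 + 511/1622*1/6 + 335/1622*1/6 = 335/1622 = pi_3  (ok)

Answer: 270/811 118/811 511/1622 335/1622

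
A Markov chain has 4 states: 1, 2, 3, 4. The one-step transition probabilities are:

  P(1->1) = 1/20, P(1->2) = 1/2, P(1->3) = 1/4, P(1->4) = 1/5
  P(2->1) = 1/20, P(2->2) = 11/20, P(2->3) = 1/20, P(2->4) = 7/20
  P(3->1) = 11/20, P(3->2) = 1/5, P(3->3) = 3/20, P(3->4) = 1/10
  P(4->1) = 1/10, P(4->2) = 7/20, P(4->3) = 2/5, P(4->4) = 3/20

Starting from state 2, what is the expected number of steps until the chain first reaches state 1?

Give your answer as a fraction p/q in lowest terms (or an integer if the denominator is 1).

Let h_i = expected steps to first reach 1 from state i.
Boundary: h_1 = 0.
First-step equations for the other states:
  h_2 = 1 + 1/20*h_1 + 11/20*h_2 + 1/20*h_3 + 7/20*h_4
  h_3 = 1 + 11/20*h_1 + 1/5*h_2 + 3/20*h_3 + 1/10*h_4
  h_4 = 1 + 1/10*h_1 + 7/20*h_2 + 2/5*h_3 + 3/20*h_4

Substituting h_1 = 0 and rearranging gives the linear system (I - Q) h = 1:
  [9/20, -1/20, -7/20] . (h_2, h_3, h_4) = 1
  [-1/5, 17/20, -1/10] . (h_2, h_3, h_4) = 1
  [-7/20, -2/5, 17/20] . (h_2, h_3, h_4) = 1

Solving yields:
  h_2 = 4670/659
  h_3 = 2320/659
  h_4 = 3790/659

Starting state is 2, so the expected hitting time is h_2 = 4670/659.

Answer: 4670/659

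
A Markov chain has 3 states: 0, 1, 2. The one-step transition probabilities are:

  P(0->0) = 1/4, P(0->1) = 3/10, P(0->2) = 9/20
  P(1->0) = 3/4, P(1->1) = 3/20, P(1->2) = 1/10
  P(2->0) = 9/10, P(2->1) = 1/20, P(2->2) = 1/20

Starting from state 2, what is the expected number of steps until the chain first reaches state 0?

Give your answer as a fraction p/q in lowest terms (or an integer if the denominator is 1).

Answer: 120/107

Derivation:
Let h_i = expected steps to first reach 0 from state i.
Boundary: h_0 = 0.
First-step equations for the other states:
  h_1 = 1 + 3/4*h_0 + 3/20*h_1 + 1/10*h_2
  h_2 = 1 + 9/10*h_0 + 1/20*h_1 + 1/20*h_2

Substituting h_0 = 0 and rearranging gives the linear system (I - Q) h = 1:
  [17/20, -1/10] . (h_1, h_2) = 1
  [-1/20, 19/20] . (h_1, h_2) = 1

Solving yields:
  h_1 = 140/107
  h_2 = 120/107

Starting state is 2, so the expected hitting time is h_2 = 120/107.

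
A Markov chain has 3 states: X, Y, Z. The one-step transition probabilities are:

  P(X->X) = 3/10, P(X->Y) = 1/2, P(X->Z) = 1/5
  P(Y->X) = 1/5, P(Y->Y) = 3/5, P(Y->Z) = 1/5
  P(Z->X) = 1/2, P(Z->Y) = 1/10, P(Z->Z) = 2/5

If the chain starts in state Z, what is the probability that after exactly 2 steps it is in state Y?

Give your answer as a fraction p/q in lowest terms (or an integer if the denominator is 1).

Computing P^2 by repeated multiplication:
P^1 =
  X: [3/10, 1/2, 1/5]
  Y: [1/5, 3/5, 1/5]
  Z: [1/2, 1/10, 2/5]
P^2 =
  X: [29/100, 47/100, 6/25]
  Y: [7/25, 12/25, 6/25]
  Z: [37/100, 7/20, 7/25]

(P^2)[Z -> Y] = 7/20

Answer: 7/20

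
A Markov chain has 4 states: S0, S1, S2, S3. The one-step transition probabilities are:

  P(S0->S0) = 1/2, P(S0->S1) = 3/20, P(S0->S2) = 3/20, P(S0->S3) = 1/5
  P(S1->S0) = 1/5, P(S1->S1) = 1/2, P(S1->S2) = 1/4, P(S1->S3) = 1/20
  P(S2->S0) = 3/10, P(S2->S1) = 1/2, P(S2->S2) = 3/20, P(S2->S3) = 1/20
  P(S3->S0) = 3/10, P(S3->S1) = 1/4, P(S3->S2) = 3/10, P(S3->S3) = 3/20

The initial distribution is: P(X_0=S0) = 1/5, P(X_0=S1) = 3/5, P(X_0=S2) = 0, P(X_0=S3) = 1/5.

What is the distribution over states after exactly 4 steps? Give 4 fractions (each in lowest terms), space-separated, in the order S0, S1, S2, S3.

Propagating the distribution step by step (d_{t+1} = d_t * P):
d_0 = (S0=1/5, S1=3/5, S2=0, S3=1/5)
  d_1[S0] = 1/5*1/2 + 3/5*1/5 + 0*3/10 + 1/5*3/10 = 7/25
  d_1[S1] = 1/5*3/20 + 3/5*1/2 + 0*1/2 + 1/5*1/4 = 19/50
  d_1[S2] = 1/5*3/20 + 3/5*1/4 + 0*3/20 + 1/5*3/10 = 6/25
  d_1[S3] = 1/5*1/5 + 3/5*1/20 + 0*1/20 + 1/5*3/20 = 1/10
d_1 = (S0=7/25, S1=19/50, S2=6/25, S3=1/10)
  d_2[S0] = 7/25*1/2 + 19/50*1/5 + 6/25*3/10 + 1/10*3/10 = 159/500
  d_2[S1] = 7/25*3/20 + 19/50*1/2 + 6/25*1/2 + 1/10*1/4 = 377/1000
  d_2[S2] = 7/25*3/20 + 19/50*1/4 + 6/25*3/20 + 1/10*3/10 = 203/1000
  d_2[S3] = 7/25*1/5 + 19/50*1/20 + 6/25*1/20 + 1/10*3/20 = 51/500
d_2 = (S0=159/500, S1=377/1000, S2=203/1000, S3=51/500)
  d_3[S0] = 159/500*1/2 + 377/1000*1/5 + 203/1000*3/10 + 51/500*3/10 = 3259/10000
  d_3[S1] = 159/500*3/20 + 377/1000*1/2 + 203/1000*1/2 + 51/500*1/4 = 227/625
  d_3[S2] = 159/500*3/20 + 377/1000*1/4 + 203/1000*3/20 + 51/500*3/10 = 203/1000
  d_3[S3] = 159/500*1/5 + 377/1000*1/20 + 203/1000*1/20 + 51/500*3/20 = 1079/10000
d_3 = (S0=3259/10000, S1=227/625, S2=203/1000, S3=1079/10000)
  d_4[S0] = 3259/10000*1/2 + 227/625*1/5 + 203/1000*3/10 + 1079/10000*3/10 = 16443/50000
  d_4[S1] = 3259/10000*3/20 + 227/625*1/2 + 203/1000*1/2 + 1079/10000*1/4 = 4487/12500
  d_4[S2] = 3259/10000*3/20 + 227/625*1/4 + 203/1000*3/20 + 1079/10000*3/10 = 40501/200000
  d_4[S3] = 3259/10000*1/5 + 227/625*1/20 + 203/1000*1/20 + 1079/10000*3/20 = 4387/40000
d_4 = (S0=16443/50000, S1=4487/12500, S2=40501/200000, S3=4387/40000)

Answer: 16443/50000 4487/12500 40501/200000 4387/40000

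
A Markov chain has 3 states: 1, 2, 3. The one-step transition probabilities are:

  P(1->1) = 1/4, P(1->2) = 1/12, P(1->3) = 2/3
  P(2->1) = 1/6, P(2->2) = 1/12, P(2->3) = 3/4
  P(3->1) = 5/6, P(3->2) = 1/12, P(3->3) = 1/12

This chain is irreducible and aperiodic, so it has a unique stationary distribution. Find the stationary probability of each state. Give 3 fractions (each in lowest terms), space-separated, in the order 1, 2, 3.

The stationary distribution satisfies pi = pi * P, i.e.:
  pi_1 = 1/4*pi_1 + 1/6*pi_2 + 5/6*pi_3
  pi_2 = 1/12*pi_1 + 1/12*pi_2 + 1/12*pi_3
  pi_3 = 2/3*pi_1 + 3/4*pi_2 + 1/12*pi_3
with normalization: pi_1 + pi_2 + pi_3 = 1.

Using the first 2 balance equations plus normalization, the linear system A*pi = b is:
  [-3/4, 1/6, 5/6] . pi = 0
  [1/12, -11/12, 1/12] . pi = 0
  [1, 1, 1] . pi = 1

Solving yields:
  pi_1 = 28/57
  pi_2 = 1/12
  pi_3 = 97/228

Verification (pi * P):
  28/57*1/4 + 1/12*1/6 + 97/228*5/6 = 28/57 = pi_1  (ok)
  28/57*1/12 + 1/12*1/12 + 97/228*1/12 = 1/12 = pi_2  (ok)
  28/57*2/3 + 1/12*3/4 + 97/228*1/12 = 97/228 = pi_3  (ok)

Answer: 28/57 1/12 97/228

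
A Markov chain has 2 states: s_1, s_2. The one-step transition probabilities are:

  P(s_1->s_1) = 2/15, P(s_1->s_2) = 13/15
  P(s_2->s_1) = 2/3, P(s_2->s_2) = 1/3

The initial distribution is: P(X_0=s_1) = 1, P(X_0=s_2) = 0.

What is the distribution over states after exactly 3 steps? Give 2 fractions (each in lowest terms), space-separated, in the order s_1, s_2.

Answer: 1178/3375 2197/3375

Derivation:
Propagating the distribution step by step (d_{t+1} = d_t * P):
d_0 = (s_1=1, s_2=0)
  d_1[s_1] = 1*2/15 + 0*2/3 = 2/15
  d_1[s_2] = 1*13/15 + 0*1/3 = 13/15
d_1 = (s_1=2/15, s_2=13/15)
  d_2[s_1] = 2/15*2/15 + 13/15*2/3 = 134/225
  d_2[s_2] = 2/15*13/15 + 13/15*1/3 = 91/225
d_2 = (s_1=134/225, s_2=91/225)
  d_3[s_1] = 134/225*2/15 + 91/225*2/3 = 1178/3375
  d_3[s_2] = 134/225*13/15 + 91/225*1/3 = 2197/3375
d_3 = (s_1=1178/3375, s_2=2197/3375)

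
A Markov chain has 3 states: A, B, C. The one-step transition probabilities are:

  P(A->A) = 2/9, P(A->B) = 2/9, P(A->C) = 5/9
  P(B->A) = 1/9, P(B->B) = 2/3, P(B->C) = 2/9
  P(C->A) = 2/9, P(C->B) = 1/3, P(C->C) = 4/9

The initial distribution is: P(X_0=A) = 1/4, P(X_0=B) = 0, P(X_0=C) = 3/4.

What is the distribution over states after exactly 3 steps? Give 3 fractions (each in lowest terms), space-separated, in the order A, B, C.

Answer: 515/2916 655/1458 1091/2916

Derivation:
Propagating the distribution step by step (d_{t+1} = d_t * P):
d_0 = (A=1/4, B=0, C=3/4)
  d_1[A] = 1/4*2/9 + 0*1/9 + 3/4*2/9 = 2/9
  d_1[B] = 1/4*2/9 + 0*2/3 + 3/4*1/3 = 11/36
  d_1[C] = 1/4*5/9 + 0*2/9 + 3/4*4/9 = 17/36
d_1 = (A=2/9, B=11/36, C=17/36)
  d_2[A] = 2/9*2/9 + 11/36*1/9 + 17/36*2/9 = 61/324
  d_2[B] = 2/9*2/9 + 11/36*2/3 + 17/36*1/3 = 133/324
  d_2[C] = 2/9*5/9 + 11/36*2/9 + 17/36*4/9 = 65/162
d_2 = (A=61/324, B=133/324, C=65/162)
  d_3[A] = 61/324*2/9 + 133/324*1/9 + 65/162*2/9 = 515/2916
  d_3[B] = 61/324*2/9 + 133/324*2/3 + 65/162*1/3 = 655/1458
  d_3[C] = 61/324*5/9 + 133/324*2/9 + 65/162*4/9 = 1091/2916
d_3 = (A=515/2916, B=655/1458, C=1091/2916)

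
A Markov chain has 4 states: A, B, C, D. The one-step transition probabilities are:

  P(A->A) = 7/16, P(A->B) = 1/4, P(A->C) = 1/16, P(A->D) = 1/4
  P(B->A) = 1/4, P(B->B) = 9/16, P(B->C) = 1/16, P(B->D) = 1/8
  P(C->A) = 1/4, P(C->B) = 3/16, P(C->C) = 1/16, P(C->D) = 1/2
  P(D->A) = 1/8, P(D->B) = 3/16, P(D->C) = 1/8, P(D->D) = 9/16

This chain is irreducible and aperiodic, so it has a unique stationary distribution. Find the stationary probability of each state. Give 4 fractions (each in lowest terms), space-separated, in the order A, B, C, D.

The stationary distribution satisfies pi = pi * P, i.e.:
  pi_A = 7/16*pi_A + 1/4*pi_B + 1/4*pi_C + 1/8*pi_D
  pi_B = 1/4*pi_A + 9/16*pi_B + 3/16*pi_C + 3/16*pi_D
  pi_C = 1/16*pi_A + 1/16*pi_B + 1/16*pi_C + 1/8*pi_D
  pi_D = 1/4*pi_A + 1/8*pi_B + 1/2*pi_C + 9/16*pi_D
with normalization: pi_A + pi_B + pi_C + pi_D = 1.

Using the first 3 balance equations plus normalization, the linear system A*pi = b is:
  [-9/16, 1/4, 1/4, 1/8] . pi = 0
  [1/4, -7/16, 3/16, 3/16] . pi = 0
  [1/16, 1/16, -15/16, 1/8] . pi = 0
  [1, 1, 1, 1] . pi = 1

Solving yields:
  pi_A = 238/929
  pi_B = 605/1858
  pi_C = 155/1858
  pi_D = 311/929

Verification (pi * P):
  238/929*7/16 + 605/1858*1/4 + 155/1858*1/4 + 311/929*1/8 = 238/929 = pi_A  (ok)
  238/929*1/4 + 605/1858*9/16 + 155/1858*3/16 + 311/929*3/16 = 605/1858 = pi_B  (ok)
  238/929*1/16 + 605/1858*1/16 + 155/1858*1/16 + 311/929*1/8 = 155/1858 = pi_C  (ok)
  238/929*1/4 + 605/1858*1/8 + 155/1858*1/2 + 311/929*9/16 = 311/929 = pi_D  (ok)

Answer: 238/929 605/1858 155/1858 311/929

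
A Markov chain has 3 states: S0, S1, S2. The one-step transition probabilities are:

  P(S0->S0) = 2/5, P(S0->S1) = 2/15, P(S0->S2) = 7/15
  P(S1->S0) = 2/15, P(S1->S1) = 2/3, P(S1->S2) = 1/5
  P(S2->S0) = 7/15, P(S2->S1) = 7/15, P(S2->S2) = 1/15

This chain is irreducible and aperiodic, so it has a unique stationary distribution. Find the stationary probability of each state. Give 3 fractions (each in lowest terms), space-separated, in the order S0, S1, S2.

Answer: 49/167 77/167 41/167

Derivation:
The stationary distribution satisfies pi = pi * P, i.e.:
  pi_S0 = 2/5*pi_S0 + 2/15*pi_S1 + 7/15*pi_S2
  pi_S1 = 2/15*pi_S0 + 2/3*pi_S1 + 7/15*pi_S2
  pi_S2 = 7/15*pi_S0 + 1/5*pi_S1 + 1/15*pi_S2
with normalization: pi_S0 + pi_S1 + pi_S2 = 1.

Using the first 2 balance equations plus normalization, the linear system A*pi = b is:
  [-3/5, 2/15, 7/15] . pi = 0
  [2/15, -1/3, 7/15] . pi = 0
  [1, 1, 1] . pi = 1

Solving yields:
  pi_S0 = 49/167
  pi_S1 = 77/167
  pi_S2 = 41/167

Verification (pi * P):
  49/167*2/5 + 77/167*2/15 + 41/167*7/15 = 49/167 = pi_S0  (ok)
  49/167*2/15 + 77/167*2/3 + 41/167*7/15 = 77/167 = pi_S1  (ok)
  49/167*7/15 + 77/167*1/5 + 41/167*1/15 = 41/167 = pi_S2  (ok)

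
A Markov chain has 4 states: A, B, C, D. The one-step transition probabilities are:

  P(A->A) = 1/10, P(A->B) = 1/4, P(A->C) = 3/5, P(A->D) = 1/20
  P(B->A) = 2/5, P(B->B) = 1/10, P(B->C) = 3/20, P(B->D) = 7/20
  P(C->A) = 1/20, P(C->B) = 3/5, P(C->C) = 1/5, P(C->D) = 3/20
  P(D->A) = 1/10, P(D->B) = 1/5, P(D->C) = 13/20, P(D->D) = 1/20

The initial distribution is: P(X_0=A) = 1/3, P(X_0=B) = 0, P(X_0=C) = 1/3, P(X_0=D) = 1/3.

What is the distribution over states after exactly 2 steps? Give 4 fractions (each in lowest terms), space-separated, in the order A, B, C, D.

Propagating the distribution step by step (d_{t+1} = d_t * P):
d_0 = (A=1/3, B=0, C=1/3, D=1/3)
  d_1[A] = 1/3*1/10 + 0*2/5 + 1/3*1/20 + 1/3*1/10 = 1/12
  d_1[B] = 1/3*1/4 + 0*1/10 + 1/3*3/5 + 1/3*1/5 = 7/20
  d_1[C] = 1/3*3/5 + 0*3/20 + 1/3*1/5 + 1/3*13/20 = 29/60
  d_1[D] = 1/3*1/20 + 0*7/20 + 1/3*3/20 + 1/3*1/20 = 1/12
d_1 = (A=1/12, B=7/20, C=29/60, D=1/12)
  d_2[A] = 1/12*1/10 + 7/20*2/5 + 29/60*1/20 + 1/12*1/10 = 217/1200
  d_2[B] = 1/12*1/4 + 7/20*1/10 + 29/60*3/5 + 1/12*1/5 = 29/80
  d_2[C] = 1/12*3/5 + 7/20*3/20 + 29/60*1/5 + 1/12*13/20 = 19/75
  d_2[D] = 1/12*1/20 + 7/20*7/20 + 29/60*3/20 + 1/12*1/20 = 61/300
d_2 = (A=217/1200, B=29/80, C=19/75, D=61/300)

Answer: 217/1200 29/80 19/75 61/300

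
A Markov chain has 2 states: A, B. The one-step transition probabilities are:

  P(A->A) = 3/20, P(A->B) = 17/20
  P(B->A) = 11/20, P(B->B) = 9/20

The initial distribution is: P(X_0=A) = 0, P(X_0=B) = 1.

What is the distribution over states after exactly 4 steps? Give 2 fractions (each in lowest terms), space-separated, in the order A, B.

Answer: 957/2500 1543/2500

Derivation:
Propagating the distribution step by step (d_{t+1} = d_t * P):
d_0 = (A=0, B=1)
  d_1[A] = 0*3/20 + 1*11/20 = 11/20
  d_1[B] = 0*17/20 + 1*9/20 = 9/20
d_1 = (A=11/20, B=9/20)
  d_2[A] = 11/20*3/20 + 9/20*11/20 = 33/100
  d_2[B] = 11/20*17/20 + 9/20*9/20 = 67/100
d_2 = (A=33/100, B=67/100)
  d_3[A] = 33/100*3/20 + 67/100*11/20 = 209/500
  d_3[B] = 33/100*17/20 + 67/100*9/20 = 291/500
d_3 = (A=209/500, B=291/500)
  d_4[A] = 209/500*3/20 + 291/500*11/20 = 957/2500
  d_4[B] = 209/500*17/20 + 291/500*9/20 = 1543/2500
d_4 = (A=957/2500, B=1543/2500)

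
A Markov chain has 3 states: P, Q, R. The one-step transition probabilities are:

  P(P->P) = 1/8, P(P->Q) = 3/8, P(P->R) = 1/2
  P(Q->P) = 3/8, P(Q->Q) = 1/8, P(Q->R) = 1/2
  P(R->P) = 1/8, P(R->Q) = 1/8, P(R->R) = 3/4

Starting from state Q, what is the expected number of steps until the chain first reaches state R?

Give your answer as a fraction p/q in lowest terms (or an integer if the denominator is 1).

Answer: 2

Derivation:
Let h_i = expected steps to first reach R from state i.
Boundary: h_R = 0.
First-step equations for the other states:
  h_P = 1 + 1/8*h_P + 3/8*h_Q + 1/2*h_R
  h_Q = 1 + 3/8*h_P + 1/8*h_Q + 1/2*h_R

Substituting h_R = 0 and rearranging gives the linear system (I - Q) h = 1:
  [7/8, -3/8] . (h_P, h_Q) = 1
  [-3/8, 7/8] . (h_P, h_Q) = 1

Solving yields:
  h_P = 2
  h_Q = 2

Starting state is Q, so the expected hitting time is h_Q = 2.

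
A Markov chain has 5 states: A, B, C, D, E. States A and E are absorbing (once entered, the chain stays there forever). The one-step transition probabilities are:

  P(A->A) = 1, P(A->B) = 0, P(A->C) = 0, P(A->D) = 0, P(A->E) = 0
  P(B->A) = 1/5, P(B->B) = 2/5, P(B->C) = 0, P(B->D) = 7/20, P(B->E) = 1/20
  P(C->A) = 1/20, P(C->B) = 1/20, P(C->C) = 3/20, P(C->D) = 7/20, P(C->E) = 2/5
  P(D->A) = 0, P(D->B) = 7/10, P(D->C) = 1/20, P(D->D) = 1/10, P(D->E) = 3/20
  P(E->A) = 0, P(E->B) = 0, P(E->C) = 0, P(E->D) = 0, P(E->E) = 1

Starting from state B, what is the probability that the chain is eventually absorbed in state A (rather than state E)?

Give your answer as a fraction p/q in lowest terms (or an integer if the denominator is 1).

Answer: 1203/1915

Derivation:
Let a_i = P(absorbed in A | start in state i).
Boundary conditions: a_A = 1, a_E = 0.
For each transient state i, a_i = sum_j P(i->j) * a_j:
  a_B = 1/5*a_A + 2/5*a_B + 0*a_C + 7/20*a_D + 1/20*a_E
  a_C = 1/20*a_A + 1/20*a_B + 3/20*a_C + 7/20*a_D + 2/5*a_E
  a_D = 0*a_A + 7/10*a_B + 1/20*a_C + 1/10*a_D + 3/20*a_E

Substituting a_A = 1 and a_E = 0, rearrange to (I - Q) a = r where r[i] = P(i -> A):
  [3/5, 0, -7/20] . (a_B, a_C, a_D) = 1/5
  [-1/20, 17/20, -7/20] . (a_B, a_C, a_D) = 1/20
  [-7/10, -1/20, 9/10] . (a_B, a_C, a_D) = 0

Solving yields:
  a_B = 1203/1915
  a_C = 582/1915
  a_D = 968/1915

Starting state is B, so the absorption probability is a_B = 1203/1915.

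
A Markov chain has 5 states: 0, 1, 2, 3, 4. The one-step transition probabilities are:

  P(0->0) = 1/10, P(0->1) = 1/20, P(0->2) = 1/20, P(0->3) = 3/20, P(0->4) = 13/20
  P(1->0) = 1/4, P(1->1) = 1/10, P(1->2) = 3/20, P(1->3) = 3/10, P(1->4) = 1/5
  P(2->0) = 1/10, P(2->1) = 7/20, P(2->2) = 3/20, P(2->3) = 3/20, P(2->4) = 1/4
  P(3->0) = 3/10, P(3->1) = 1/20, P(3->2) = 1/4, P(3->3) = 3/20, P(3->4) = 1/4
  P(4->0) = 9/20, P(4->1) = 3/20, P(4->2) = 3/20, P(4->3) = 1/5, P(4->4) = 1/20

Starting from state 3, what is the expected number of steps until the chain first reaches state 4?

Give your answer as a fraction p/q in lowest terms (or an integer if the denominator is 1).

Answer: 4996/1653

Derivation:
Let h_i = expected steps to first reach 4 from state i.
Boundary: h_4 = 0.
First-step equations for the other states:
  h_0 = 1 + 1/10*h_0 + 1/20*h_1 + 1/20*h_2 + 3/20*h_3 + 13/20*h_4
  h_1 = 1 + 1/4*h_0 + 1/10*h_1 + 3/20*h_2 + 3/10*h_3 + 1/5*h_4
  h_2 = 1 + 1/10*h_0 + 7/20*h_1 + 3/20*h_2 + 3/20*h_3 + 1/4*h_4
  h_3 = 1 + 3/10*h_0 + 1/20*h_1 + 1/4*h_2 + 3/20*h_3 + 1/4*h_4

Substituting h_4 = 0 and rearranging gives the linear system (I - Q) h = 1:
  [9/10, -1/20, -1/20, -3/20] . (h_0, h_1, h_2, h_3) = 1
  [-1/4, 9/10, -3/20, -3/10] . (h_0, h_1, h_2, h_3) = 1
  [-1/10, -7/20, 17/20, -3/20] . (h_0, h_1, h_2, h_3) = 1
  [-3/10, -1/20, -1/4, 17/20] . (h_0, h_1, h_2, h_3) = 1

Solving yields:
  h_0 = 1088/551
  h_1 = 5308/1653
  h_2 = 284/87
  h_3 = 4996/1653

Starting state is 3, so the expected hitting time is h_3 = 4996/1653.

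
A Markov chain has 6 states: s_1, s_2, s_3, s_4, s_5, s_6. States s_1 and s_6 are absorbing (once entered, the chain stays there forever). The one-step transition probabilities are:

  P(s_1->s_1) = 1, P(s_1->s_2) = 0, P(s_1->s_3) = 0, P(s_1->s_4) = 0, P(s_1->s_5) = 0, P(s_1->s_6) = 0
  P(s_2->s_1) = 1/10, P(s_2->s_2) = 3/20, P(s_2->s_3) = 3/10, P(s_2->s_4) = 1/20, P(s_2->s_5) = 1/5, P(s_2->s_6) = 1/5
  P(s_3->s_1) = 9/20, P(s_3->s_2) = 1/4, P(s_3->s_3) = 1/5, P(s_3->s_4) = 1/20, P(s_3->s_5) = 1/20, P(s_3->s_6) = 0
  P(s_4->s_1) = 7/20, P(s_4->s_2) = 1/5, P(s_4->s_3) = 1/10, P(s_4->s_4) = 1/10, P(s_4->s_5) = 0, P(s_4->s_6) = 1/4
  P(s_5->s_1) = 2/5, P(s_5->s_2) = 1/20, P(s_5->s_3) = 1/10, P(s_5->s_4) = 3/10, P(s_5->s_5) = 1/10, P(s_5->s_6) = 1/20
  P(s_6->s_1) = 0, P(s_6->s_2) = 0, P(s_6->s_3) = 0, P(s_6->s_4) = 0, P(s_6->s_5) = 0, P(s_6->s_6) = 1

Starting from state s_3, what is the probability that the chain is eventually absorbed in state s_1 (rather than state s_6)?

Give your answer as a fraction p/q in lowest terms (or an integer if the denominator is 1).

Answer: 20203/23766

Derivation:
Let a_i = P(absorbed in s_1 | start in state i).
Boundary conditions: a_s_1 = 1, a_s_6 = 0.
For each transient state i, a_i = sum_j P(i->j) * a_j:
  a_s_2 = 1/10*a_s_1 + 3/20*a_s_2 + 3/10*a_s_3 + 1/20*a_s_4 + 1/5*a_s_5 + 1/5*a_s_6
  a_s_3 = 9/20*a_s_1 + 1/4*a_s_2 + 1/5*a_s_3 + 1/20*a_s_4 + 1/20*a_s_5 + 0*a_s_6
  a_s_4 = 7/20*a_s_1 + 1/5*a_s_2 + 1/10*a_s_3 + 1/10*a_s_4 + 0*a_s_5 + 1/4*a_s_6
  a_s_5 = 2/5*a_s_1 + 1/20*a_s_2 + 1/10*a_s_3 + 3/10*a_s_4 + 1/10*a_s_5 + 1/20*a_s_6

Substituting a_s_1 = 1 and a_s_6 = 0, rearrange to (I - Q) a = r where r[i] = P(i -> s_1):
  [17/20, -3/10, -1/20, -1/5] . (a_s_2, a_s_3, a_s_4, a_s_5) = 1/10
  [-1/4, 4/5, -1/20, -1/20] . (a_s_2, a_s_3, a_s_4, a_s_5) = 9/20
  [-1/5, -1/10, 9/10, 0] . (a_s_2, a_s_3, a_s_4, a_s_5) = 7/20
  [-1/20, -1/10, -3/10, 9/10] . (a_s_2, a_s_3, a_s_4, a_s_5) = 2/5

Solving yields:
  a_s_2 = 7589/11883
  a_s_3 = 20203/23766
  a_s_4 = 7430/11883
  a_s_5 = 9302/11883

Starting state is s_3, so the absorption probability is a_s_3 = 20203/23766.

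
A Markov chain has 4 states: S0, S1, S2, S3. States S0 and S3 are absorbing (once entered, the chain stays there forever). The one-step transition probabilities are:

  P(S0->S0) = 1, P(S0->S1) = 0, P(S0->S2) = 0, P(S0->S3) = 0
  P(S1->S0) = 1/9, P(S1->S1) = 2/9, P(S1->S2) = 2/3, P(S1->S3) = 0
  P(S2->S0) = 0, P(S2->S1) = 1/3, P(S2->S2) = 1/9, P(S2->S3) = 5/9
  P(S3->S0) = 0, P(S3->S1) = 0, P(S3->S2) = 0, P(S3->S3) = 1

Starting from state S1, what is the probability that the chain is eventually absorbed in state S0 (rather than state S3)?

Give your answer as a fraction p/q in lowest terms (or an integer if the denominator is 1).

Answer: 4/19

Derivation:
Let a_i = P(absorbed in S0 | start in state i).
Boundary conditions: a_S0 = 1, a_S3 = 0.
For each transient state i, a_i = sum_j P(i->j) * a_j:
  a_S1 = 1/9*a_S0 + 2/9*a_S1 + 2/3*a_S2 + 0*a_S3
  a_S2 = 0*a_S0 + 1/3*a_S1 + 1/9*a_S2 + 5/9*a_S3

Substituting a_S0 = 1 and a_S3 = 0, rearrange to (I - Q) a = r where r[i] = P(i -> S0):
  [7/9, -2/3] . (a_S1, a_S2) = 1/9
  [-1/3, 8/9] . (a_S1, a_S2) = 0

Solving yields:
  a_S1 = 4/19
  a_S2 = 3/38

Starting state is S1, so the absorption probability is a_S1 = 4/19.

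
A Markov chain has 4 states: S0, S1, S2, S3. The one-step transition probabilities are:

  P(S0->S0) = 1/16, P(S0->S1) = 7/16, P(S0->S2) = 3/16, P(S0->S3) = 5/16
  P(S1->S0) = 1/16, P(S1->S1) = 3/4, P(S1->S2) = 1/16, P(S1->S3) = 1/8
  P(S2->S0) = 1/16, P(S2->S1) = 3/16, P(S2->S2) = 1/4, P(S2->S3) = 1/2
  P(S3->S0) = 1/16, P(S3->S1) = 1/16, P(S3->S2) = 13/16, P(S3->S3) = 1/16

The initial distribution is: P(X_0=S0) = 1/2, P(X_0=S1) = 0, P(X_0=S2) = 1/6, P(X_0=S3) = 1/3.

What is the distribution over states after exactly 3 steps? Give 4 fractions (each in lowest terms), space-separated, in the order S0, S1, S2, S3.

Propagating the distribution step by step (d_{t+1} = d_t * P):
d_0 = (S0=1/2, S1=0, S2=1/6, S3=1/3)
  d_1[S0] = 1/2*1/16 + 0*1/16 + 1/6*1/16 + 1/3*1/16 = 1/16
  d_1[S1] = 1/2*7/16 + 0*3/4 + 1/6*3/16 + 1/3*1/16 = 13/48
  d_1[S2] = 1/2*3/16 + 0*1/16 + 1/6*1/4 + 1/3*13/16 = 13/32
  d_1[S3] = 1/2*5/16 + 0*1/8 + 1/6*1/2 + 1/3*1/16 = 25/96
d_1 = (S0=1/16, S1=13/48, S2=13/32, S3=25/96)
  d_2[S0] = 1/16*1/16 + 13/48*1/16 + 13/32*1/16 + 25/96*1/16 = 1/16
  d_2[S1] = 1/16*7/16 + 13/48*3/4 + 13/32*3/16 + 25/96*1/16 = 31/96
  d_2[S2] = 1/16*3/16 + 13/48*1/16 + 13/32*1/4 + 25/96*13/16 = 175/512
  d_2[S3] = 1/16*5/16 + 13/48*1/8 + 13/32*1/2 + 25/96*1/16 = 419/1536
d_2 = (S0=1/16, S1=31/96, S2=175/512, S3=419/1536)
  d_3[S0] = 1/16*1/16 + 31/96*1/16 + 175/512*1/16 + 419/1536*1/16 = 1/16
  d_3[S1] = 1/16*7/16 + 31/96*3/4 + 175/512*3/16 + 419/1536*1/16 = 4309/12288
  d_3[S2] = 1/16*3/16 + 31/96*1/16 + 175/512*1/4 + 419/1536*13/16 = 2777/8192
  d_3[S3] = 1/16*5/16 + 31/96*1/8 + 175/512*1/2 + 419/1536*1/16 = 6091/24576
d_3 = (S0=1/16, S1=4309/12288, S2=2777/8192, S3=6091/24576)

Answer: 1/16 4309/12288 2777/8192 6091/24576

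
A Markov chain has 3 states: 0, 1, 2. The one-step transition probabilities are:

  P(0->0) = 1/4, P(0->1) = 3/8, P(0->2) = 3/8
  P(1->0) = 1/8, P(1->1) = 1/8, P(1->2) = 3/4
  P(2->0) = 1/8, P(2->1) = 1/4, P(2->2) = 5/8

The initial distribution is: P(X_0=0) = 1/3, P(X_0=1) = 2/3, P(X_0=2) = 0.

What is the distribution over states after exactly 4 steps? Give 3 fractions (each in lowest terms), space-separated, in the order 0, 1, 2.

Answer: 439/3072 2927/12288 2535/4096

Derivation:
Propagating the distribution step by step (d_{t+1} = d_t * P):
d_0 = (0=1/3, 1=2/3, 2=0)
  d_1[0] = 1/3*1/4 + 2/3*1/8 + 0*1/8 = 1/6
  d_1[1] = 1/3*3/8 + 2/3*1/8 + 0*1/4 = 5/24
  d_1[2] = 1/3*3/8 + 2/3*3/4 + 0*5/8 = 5/8
d_1 = (0=1/6, 1=5/24, 2=5/8)
  d_2[0] = 1/6*1/4 + 5/24*1/8 + 5/8*1/8 = 7/48
  d_2[1] = 1/6*3/8 + 5/24*1/8 + 5/8*1/4 = 47/192
  d_2[2] = 1/6*3/8 + 5/24*3/4 + 5/8*5/8 = 39/64
d_2 = (0=7/48, 1=47/192, 2=39/64)
  d_3[0] = 7/48*1/4 + 47/192*1/8 + 39/64*1/8 = 55/384
  d_3[1] = 7/48*3/8 + 47/192*1/8 + 39/64*1/4 = 365/1536
  d_3[2] = 7/48*3/8 + 47/192*3/4 + 39/64*5/8 = 317/512
d_3 = (0=55/384, 1=365/1536, 2=317/512)
  d_4[0] = 55/384*1/4 + 365/1536*1/8 + 317/512*1/8 = 439/3072
  d_4[1] = 55/384*3/8 + 365/1536*1/8 + 317/512*1/4 = 2927/12288
  d_4[2] = 55/384*3/8 + 365/1536*3/4 + 317/512*5/8 = 2535/4096
d_4 = (0=439/3072, 1=2927/12288, 2=2535/4096)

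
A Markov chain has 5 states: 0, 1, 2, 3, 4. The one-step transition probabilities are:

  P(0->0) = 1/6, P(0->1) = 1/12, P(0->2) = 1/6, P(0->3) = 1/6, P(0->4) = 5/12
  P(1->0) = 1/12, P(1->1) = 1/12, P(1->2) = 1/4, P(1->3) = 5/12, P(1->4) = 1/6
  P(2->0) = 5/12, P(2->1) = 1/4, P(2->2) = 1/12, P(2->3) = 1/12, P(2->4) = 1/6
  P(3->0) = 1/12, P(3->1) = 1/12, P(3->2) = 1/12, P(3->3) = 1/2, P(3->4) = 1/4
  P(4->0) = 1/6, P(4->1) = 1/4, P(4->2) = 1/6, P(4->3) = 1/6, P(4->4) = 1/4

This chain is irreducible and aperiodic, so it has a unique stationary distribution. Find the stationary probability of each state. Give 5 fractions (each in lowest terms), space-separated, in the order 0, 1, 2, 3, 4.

Answer: 497/2994 671/4491 643/4491 1294/4491 2275/8982

Derivation:
The stationary distribution satisfies pi = pi * P, i.e.:
  pi_0 = 1/6*pi_0 + 1/12*pi_1 + 5/12*pi_2 + 1/12*pi_3 + 1/6*pi_4
  pi_1 = 1/12*pi_0 + 1/12*pi_1 + 1/4*pi_2 + 1/12*pi_3 + 1/4*pi_4
  pi_2 = 1/6*pi_0 + 1/4*pi_1 + 1/12*pi_2 + 1/12*pi_3 + 1/6*pi_4
  pi_3 = 1/6*pi_0 + 5/12*pi_1 + 1/12*pi_2 + 1/2*pi_3 + 1/6*pi_4
  pi_4 = 5/12*pi_0 + 1/6*pi_1 + 1/6*pi_2 + 1/4*pi_3 + 1/4*pi_4
with normalization: pi_0 + pi_1 + pi_2 + pi_3 + pi_4 = 1.

Using the first 4 balance equations plus normalization, the linear system A*pi = b is:
  [-5/6, 1/12, 5/12, 1/12, 1/6] . pi = 0
  [1/12, -11/12, 1/4, 1/12, 1/4] . pi = 0
  [1/6, 1/4, -11/12, 1/12, 1/6] . pi = 0
  [1/6, 5/12, 1/12, -1/2, 1/6] . pi = 0
  [1, 1, 1, 1, 1] . pi = 1

Solving yields:
  pi_0 = 497/2994
  pi_1 = 671/4491
  pi_2 = 643/4491
  pi_3 = 1294/4491
  pi_4 = 2275/8982

Verification (pi * P):
  497/2994*1/6 + 671/4491*1/12 + 643/4491*5/12 + 1294/4491*1/12 + 2275/8982*1/6 = 497/2994 = pi_0  (ok)
  497/2994*1/12 + 671/4491*1/12 + 643/4491*1/4 + 1294/4491*1/12 + 2275/8982*1/4 = 671/4491 = pi_1  (ok)
  497/2994*1/6 + 671/4491*1/4 + 643/4491*1/12 + 1294/4491*1/12 + 2275/8982*1/6 = 643/4491 = pi_2  (ok)
  497/2994*1/6 + 671/4491*5/12 + 643/4491*1/12 + 1294/4491*1/2 + 2275/8982*1/6 = 1294/4491 = pi_3  (ok)
  497/2994*5/12 + 671/4491*1/6 + 643/4491*1/6 + 1294/4491*1/4 + 2275/8982*1/4 = 2275/8982 = pi_4  (ok)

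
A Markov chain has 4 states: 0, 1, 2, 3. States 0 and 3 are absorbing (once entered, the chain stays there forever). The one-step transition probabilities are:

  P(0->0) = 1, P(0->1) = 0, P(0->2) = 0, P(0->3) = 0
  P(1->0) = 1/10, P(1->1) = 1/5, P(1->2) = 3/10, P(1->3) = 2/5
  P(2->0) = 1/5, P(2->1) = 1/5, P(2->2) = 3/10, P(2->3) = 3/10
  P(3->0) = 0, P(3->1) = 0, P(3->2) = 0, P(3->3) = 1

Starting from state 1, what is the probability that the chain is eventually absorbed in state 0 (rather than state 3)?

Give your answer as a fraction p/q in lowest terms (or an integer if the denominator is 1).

Answer: 13/50

Derivation:
Let a_i = P(absorbed in 0 | start in state i).
Boundary conditions: a_0 = 1, a_3 = 0.
For each transient state i, a_i = sum_j P(i->j) * a_j:
  a_1 = 1/10*a_0 + 1/5*a_1 + 3/10*a_2 + 2/5*a_3
  a_2 = 1/5*a_0 + 1/5*a_1 + 3/10*a_2 + 3/10*a_3

Substituting a_0 = 1 and a_3 = 0, rearrange to (I - Q) a = r where r[i] = P(i -> 0):
  [4/5, -3/10] . (a_1, a_2) = 1/10
  [-1/5, 7/10] . (a_1, a_2) = 1/5

Solving yields:
  a_1 = 13/50
  a_2 = 9/25

Starting state is 1, so the absorption probability is a_1 = 13/50.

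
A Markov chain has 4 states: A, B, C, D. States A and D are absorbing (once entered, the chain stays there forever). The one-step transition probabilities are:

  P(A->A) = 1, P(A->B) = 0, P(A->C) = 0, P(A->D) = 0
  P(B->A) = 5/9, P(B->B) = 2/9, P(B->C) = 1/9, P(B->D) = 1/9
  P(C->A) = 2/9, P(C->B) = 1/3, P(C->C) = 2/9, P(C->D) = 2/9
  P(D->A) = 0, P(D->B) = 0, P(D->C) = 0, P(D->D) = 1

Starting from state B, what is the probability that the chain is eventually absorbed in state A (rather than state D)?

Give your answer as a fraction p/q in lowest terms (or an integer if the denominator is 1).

Let a_i = P(absorbed in A | start in state i).
Boundary conditions: a_A = 1, a_D = 0.
For each transient state i, a_i = sum_j P(i->j) * a_j:
  a_B = 5/9*a_A + 2/9*a_B + 1/9*a_C + 1/9*a_D
  a_C = 2/9*a_A + 1/3*a_B + 2/9*a_C + 2/9*a_D

Substituting a_A = 1 and a_D = 0, rearrange to (I - Q) a = r where r[i] = P(i -> A):
  [7/9, -1/9] . (a_B, a_C) = 5/9
  [-1/3, 7/9] . (a_B, a_C) = 2/9

Solving yields:
  a_B = 37/46
  a_C = 29/46

Starting state is B, so the absorption probability is a_B = 37/46.

Answer: 37/46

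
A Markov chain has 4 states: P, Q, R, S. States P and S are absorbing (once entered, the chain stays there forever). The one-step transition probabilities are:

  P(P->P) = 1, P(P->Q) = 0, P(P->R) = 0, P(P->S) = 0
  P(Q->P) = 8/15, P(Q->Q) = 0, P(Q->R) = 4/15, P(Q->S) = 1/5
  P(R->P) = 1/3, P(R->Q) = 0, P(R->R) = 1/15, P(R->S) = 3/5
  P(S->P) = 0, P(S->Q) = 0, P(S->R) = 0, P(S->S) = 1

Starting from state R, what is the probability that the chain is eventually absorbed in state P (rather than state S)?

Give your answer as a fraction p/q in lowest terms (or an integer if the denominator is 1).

Let a_i = P(absorbed in P | start in state i).
Boundary conditions: a_P = 1, a_S = 0.
For each transient state i, a_i = sum_j P(i->j) * a_j:
  a_Q = 8/15*a_P + 0*a_Q + 4/15*a_R + 1/5*a_S
  a_R = 1/3*a_P + 0*a_Q + 1/15*a_R + 3/5*a_S

Substituting a_P = 1 and a_S = 0, rearrange to (I - Q) a = r where r[i] = P(i -> P):
  [1, -4/15] . (a_Q, a_R) = 8/15
  [0, 14/15] . (a_Q, a_R) = 1/3

Solving yields:
  a_Q = 22/35
  a_R = 5/14

Starting state is R, so the absorption probability is a_R = 5/14.

Answer: 5/14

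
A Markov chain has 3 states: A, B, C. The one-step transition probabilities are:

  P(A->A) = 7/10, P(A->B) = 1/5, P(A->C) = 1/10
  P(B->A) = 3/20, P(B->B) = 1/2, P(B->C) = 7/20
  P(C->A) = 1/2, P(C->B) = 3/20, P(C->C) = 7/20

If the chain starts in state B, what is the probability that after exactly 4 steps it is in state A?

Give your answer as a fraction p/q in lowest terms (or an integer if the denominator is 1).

Answer: 78637/160000

Derivation:
Computing P^4 by repeated multiplication:
P^1 =
  A: [7/10, 1/5, 1/10]
  B: [3/20, 1/2, 7/20]
  C: [1/2, 3/20, 7/20]
P^2 =
  A: [57/100, 51/200, 7/40]
  B: [71/200, 133/400, 5/16]
  C: [219/400, 91/400, 9/40]
P^3 =
  A: [2099/4000, 1071/4000, 83/400]
  B: [3637/8000, 2273/8000, 209/800]
  C: [4239/8000, 257/1000, 341/1600]
P^4 =
  A: [40899/80000, 5399/20000, 3501/16000]
  B: [78637/160000, 10887/40000, 7563/32000]
  C: [20641/40000, 42631/160000, 6961/32000]

(P^4)[B -> A] = 78637/160000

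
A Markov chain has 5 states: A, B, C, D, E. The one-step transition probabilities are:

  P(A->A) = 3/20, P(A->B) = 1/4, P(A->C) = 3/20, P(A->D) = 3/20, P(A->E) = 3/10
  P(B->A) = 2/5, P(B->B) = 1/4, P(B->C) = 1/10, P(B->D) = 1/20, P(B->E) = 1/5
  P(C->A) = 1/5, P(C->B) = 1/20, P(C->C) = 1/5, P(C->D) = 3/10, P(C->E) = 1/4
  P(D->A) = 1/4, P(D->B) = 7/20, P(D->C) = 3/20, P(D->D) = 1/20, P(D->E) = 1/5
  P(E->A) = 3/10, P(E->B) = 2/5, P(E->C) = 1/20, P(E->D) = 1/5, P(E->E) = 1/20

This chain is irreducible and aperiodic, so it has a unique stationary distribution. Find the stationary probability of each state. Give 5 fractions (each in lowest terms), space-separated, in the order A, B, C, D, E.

Answer: 56493/211040 3557/13190 6457/52760 29069/211040 21369/105520

Derivation:
The stationary distribution satisfies pi = pi * P, i.e.:
  pi_A = 3/20*pi_A + 2/5*pi_B + 1/5*pi_C + 1/4*pi_D + 3/10*pi_E
  pi_B = 1/4*pi_A + 1/4*pi_B + 1/20*pi_C + 7/20*pi_D + 2/5*pi_E
  pi_C = 3/20*pi_A + 1/10*pi_B + 1/5*pi_C + 3/20*pi_D + 1/20*pi_E
  pi_D = 3/20*pi_A + 1/20*pi_B + 3/10*pi_C + 1/20*pi_D + 1/5*pi_E
  pi_E = 3/10*pi_A + 1/5*pi_B + 1/4*pi_C + 1/5*pi_D + 1/20*pi_E
with normalization: pi_A + pi_B + pi_C + pi_D + pi_E = 1.

Using the first 4 balance equations plus normalization, the linear system A*pi = b is:
  [-17/20, 2/5, 1/5, 1/4, 3/10] . pi = 0
  [1/4, -3/4, 1/20, 7/20, 2/5] . pi = 0
  [3/20, 1/10, -4/5, 3/20, 1/20] . pi = 0
  [3/20, 1/20, 3/10, -19/20, 1/5] . pi = 0
  [1, 1, 1, 1, 1] . pi = 1

Solving yields:
  pi_A = 56493/211040
  pi_B = 3557/13190
  pi_C = 6457/52760
  pi_D = 29069/211040
  pi_E = 21369/105520

Verification (pi * P):
  56493/211040*3/20 + 3557/13190*2/5 + 6457/52760*1/5 + 29069/211040*1/4 + 21369/105520*3/10 = 56493/211040 = pi_A  (ok)
  56493/211040*1/4 + 3557/13190*1/4 + 6457/52760*1/20 + 29069/211040*7/20 + 21369/105520*2/5 = 3557/13190 = pi_B  (ok)
  56493/211040*3/20 + 3557/13190*1/10 + 6457/52760*1/5 + 29069/211040*3/20 + 21369/105520*1/20 = 6457/52760 = pi_C  (ok)
  56493/211040*3/20 + 3557/13190*1/20 + 6457/52760*3/10 + 29069/211040*1/20 + 21369/105520*1/5 = 29069/211040 = pi_D  (ok)
  56493/211040*3/10 + 3557/13190*1/5 + 6457/52760*1/4 + 29069/211040*1/5 + 21369/105520*1/20 = 21369/105520 = pi_E  (ok)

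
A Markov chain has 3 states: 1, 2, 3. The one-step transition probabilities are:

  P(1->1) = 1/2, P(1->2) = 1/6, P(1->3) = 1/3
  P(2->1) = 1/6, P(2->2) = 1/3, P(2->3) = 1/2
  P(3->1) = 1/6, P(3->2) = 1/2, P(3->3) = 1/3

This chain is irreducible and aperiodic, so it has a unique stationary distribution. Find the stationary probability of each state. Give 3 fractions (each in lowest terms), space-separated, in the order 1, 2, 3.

The stationary distribution satisfies pi = pi * P, i.e.:
  pi_1 = 1/2*pi_1 + 1/6*pi_2 + 1/6*pi_3
  pi_2 = 1/6*pi_1 + 1/3*pi_2 + 1/2*pi_3
  pi_3 = 1/3*pi_1 + 1/2*pi_2 + 1/3*pi_3
with normalization: pi_1 + pi_2 + pi_3 = 1.

Using the first 2 balance equations plus normalization, the linear system A*pi = b is:
  [-1/2, 1/6, 1/6] . pi = 0
  [1/6, -2/3, 1/2] . pi = 0
  [1, 1, 1] . pi = 1

Solving yields:
  pi_1 = 1/4
  pi_2 = 5/14
  pi_3 = 11/28

Verification (pi * P):
  1/4*1/2 + 5/14*1/6 + 11/28*1/6 = 1/4 = pi_1  (ok)
  1/4*1/6 + 5/14*1/3 + 11/28*1/2 = 5/14 = pi_2  (ok)
  1/4*1/3 + 5/14*1/2 + 11/28*1/3 = 11/28 = pi_3  (ok)

Answer: 1/4 5/14 11/28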